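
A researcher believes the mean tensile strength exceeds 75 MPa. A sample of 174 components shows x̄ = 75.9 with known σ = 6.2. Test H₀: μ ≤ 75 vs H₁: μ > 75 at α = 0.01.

z = 1.915. Critical value: 2.33. Fail to reject H₀.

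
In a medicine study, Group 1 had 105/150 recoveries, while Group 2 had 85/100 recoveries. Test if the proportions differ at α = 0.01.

p̂₁ = 0.7, p̂₂ = 0.85, pooled p̂ = 0.76. z = -2.721. Critical: ±2.576. Reject H₀.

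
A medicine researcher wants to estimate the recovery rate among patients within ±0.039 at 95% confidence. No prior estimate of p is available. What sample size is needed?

Conservative approach: use p = 0.5 (maximizes p(1-p) = 0.25). n = z²(0.25)/E² = 1.96²×0.25/0.039² = 631.4 → n = 632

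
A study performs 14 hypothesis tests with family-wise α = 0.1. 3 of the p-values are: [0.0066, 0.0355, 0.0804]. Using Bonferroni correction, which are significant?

Bonferroni α = 0.1/14 = 0.00714. Significant p-values: [0.0066]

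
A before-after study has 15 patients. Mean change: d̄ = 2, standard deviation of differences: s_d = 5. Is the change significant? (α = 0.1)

t = d̄/(s_d/√n) = 2/(5/√15) = 1.549. df = 14, critical t = ±1.761. Fail to reject H₀.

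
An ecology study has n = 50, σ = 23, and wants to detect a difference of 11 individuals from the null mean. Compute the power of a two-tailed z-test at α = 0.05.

SE = σ/√n = 23/√50 = 3.253. Non-centrality λ = d/SE = 11/3.253 = 3.382. Power ≈ Φ(λ - z_{α/2}) = Φ(3.382 - 1.96) = Φ(1.422) = 0.922.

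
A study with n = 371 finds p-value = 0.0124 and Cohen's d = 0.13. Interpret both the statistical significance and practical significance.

Statistically significant (p = 0.0124 < 0.05). Cohen's d = 0.13 indicates a very small effect size. Both statistical and practical significance should be considered.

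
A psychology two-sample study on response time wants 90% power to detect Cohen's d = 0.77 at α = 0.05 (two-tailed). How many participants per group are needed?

z_{α/2} = 1.96, z_β = Φ⁻¹(0.9) = 1.282. For medium effect (d = 0.77): n per group = 2(z_{α/2} + z_β)²/d² = 2(1.96 + 1.282)²/0.77² = 35.5 → 36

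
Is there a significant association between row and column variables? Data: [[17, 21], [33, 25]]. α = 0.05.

χ² = 1.36. df = 1, critical = 3.841. Fail to reject H₀. No evidence of dependence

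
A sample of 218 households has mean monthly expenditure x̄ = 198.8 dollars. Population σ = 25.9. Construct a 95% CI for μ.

CI = x̄ ± z*(σ/√n) = 198.8 ± 1.96(25.9/√218) = 198.8 ± 3.44 = (195.36, 202.24)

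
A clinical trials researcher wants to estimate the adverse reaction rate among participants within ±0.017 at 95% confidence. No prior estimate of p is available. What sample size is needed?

Conservative approach: use p = 0.5 (maximizes p(1-p) = 0.25). n = z²(0.25)/E² = 1.96²×0.25/0.017² = 3323.2 → n = 3324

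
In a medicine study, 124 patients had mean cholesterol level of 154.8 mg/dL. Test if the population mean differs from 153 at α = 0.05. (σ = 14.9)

z = (x̄ - μ₀)/(σ/√n) = (154.8 - 153)/(14.9/√124) = 1.345. Critical value: ±1.96. Since |1.345| ≤ 1.96, Fail to reject H₀.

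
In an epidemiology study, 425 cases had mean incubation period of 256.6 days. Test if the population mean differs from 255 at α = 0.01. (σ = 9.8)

z = (x̄ - μ₀)/(σ/√n) = (256.6 - 255)/(9.8/√425) = 3.366. Critical value: ±2.576. Since |3.366| > 2.576, Reject H₀.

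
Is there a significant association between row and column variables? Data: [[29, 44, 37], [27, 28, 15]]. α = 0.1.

χ² = 4.256. df = 2, critical = 4.605. Fail to reject H₀. No evidence of dependence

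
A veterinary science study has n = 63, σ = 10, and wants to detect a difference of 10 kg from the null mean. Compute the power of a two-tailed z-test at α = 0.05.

SE = σ/√n = 10/√63 = 1.26. Non-centrality λ = d/SE = 10/1.26 = 7.937. Power ≈ Φ(λ - z_{α/2}) = Φ(7.937 - 1.96) = Φ(5.977) = 1.0.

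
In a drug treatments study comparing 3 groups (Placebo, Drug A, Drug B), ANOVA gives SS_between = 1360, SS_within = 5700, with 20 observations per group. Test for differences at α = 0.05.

df_between = 2, df_within = 57. F = MS_between/MS_within = 680.0/100.0 = 6.8. F_crit ≈ 3.159. Reject H₀. At least one mean differs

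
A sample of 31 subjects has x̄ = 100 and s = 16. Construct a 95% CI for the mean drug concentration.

CI = x̄ ± t*(s/√n) = 100 ± 2.042(16/√31) = (94.13, 105.87)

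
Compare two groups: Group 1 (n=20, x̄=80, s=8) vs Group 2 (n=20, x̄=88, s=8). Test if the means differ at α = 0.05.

Pooled sp = 8.0. t = -3.162, df = 38. Critical t = ±2.024. Reject H₀.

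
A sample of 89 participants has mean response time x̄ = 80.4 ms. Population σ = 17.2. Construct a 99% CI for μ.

CI = x̄ ± z*(σ/√n) = 80.4 ± 2.576(17.2/√89) = 80.4 ± 4.7 = (75.7, 85.1)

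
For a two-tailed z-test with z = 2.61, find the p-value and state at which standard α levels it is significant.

p = 2·P(Z > |2.61|) = 2·(1 - Φ(2.61)) ≈ 0.0091. Significant at α = 0.1; Significant at α = 0.05; Significant at α = 0.01.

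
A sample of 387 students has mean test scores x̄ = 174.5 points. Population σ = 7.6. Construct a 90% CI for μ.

CI = x̄ ± z*(σ/√n) = 174.5 ± 1.645(7.6/√387) = 174.5 ± 0.64 = (173.86, 175.14)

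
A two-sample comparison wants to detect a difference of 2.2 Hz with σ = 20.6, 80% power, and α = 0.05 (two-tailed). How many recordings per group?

n per group = 2(z_α/2 + z_β)²σ²/d² = 2×(1.96 + 0.84)²×20.6²/2.2² = 1374.8 → n = 1375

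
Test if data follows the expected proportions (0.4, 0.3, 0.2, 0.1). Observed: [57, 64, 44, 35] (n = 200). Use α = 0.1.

Expected: [80.0, 60.0, 40.0, 20.0]. χ² = 18.529. df = 3, critical = 6.251. Reject H₀.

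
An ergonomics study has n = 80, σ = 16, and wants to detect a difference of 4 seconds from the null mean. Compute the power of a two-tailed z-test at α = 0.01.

SE = σ/√n = 16/√80 = 1.789. Non-centrality λ = d/SE = 4/1.789 = 2.236. Power ≈ Φ(λ - z_{α/2}) = Φ(2.236 - 2.576) = Φ(-0.34) = 0.367.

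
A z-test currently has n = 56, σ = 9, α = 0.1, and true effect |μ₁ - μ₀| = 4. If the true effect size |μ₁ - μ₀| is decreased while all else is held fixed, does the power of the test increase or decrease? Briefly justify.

Power decreases: a smaller true effect decreases the non-centrality λ = |μ₁ - μ₀|/(σ/√n).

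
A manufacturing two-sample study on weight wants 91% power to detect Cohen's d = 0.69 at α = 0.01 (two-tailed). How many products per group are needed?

z_{α/2} = 2.576, z_β = Φ⁻¹(0.91) = 1.341. For medium effect (d = 0.69): n per group = 2(z_{α/2} + z_β)²/d² = 2(2.576 + 1.341)²/0.69² = 64.5 → 65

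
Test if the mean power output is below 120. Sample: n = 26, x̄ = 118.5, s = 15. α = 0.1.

t = (118.5 - 120)/(15/√26) = -0.51, df = 25. Critical t = -1.316. Fail to reject H₀.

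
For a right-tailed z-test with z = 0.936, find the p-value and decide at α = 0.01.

p = P(Z > 0.936) = 1 - Φ(0.936) ≈ 0.1746. Since p ≥ 0.01, fail to reject H₀ (not significant) at α = 0.01.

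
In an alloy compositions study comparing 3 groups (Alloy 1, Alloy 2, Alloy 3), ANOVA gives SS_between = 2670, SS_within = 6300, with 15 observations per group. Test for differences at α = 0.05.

df_between = 2, df_within = 42. F = MS_between/MS_within = 1335.0/150.0 = 8.9. F_crit ≈ 3.22. Reject H₀. At least one mean differs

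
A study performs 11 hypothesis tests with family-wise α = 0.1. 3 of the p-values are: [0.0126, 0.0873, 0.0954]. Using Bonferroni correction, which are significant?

Bonferroni α = 0.1/11 = 0.00909. None of the given p-values are significant.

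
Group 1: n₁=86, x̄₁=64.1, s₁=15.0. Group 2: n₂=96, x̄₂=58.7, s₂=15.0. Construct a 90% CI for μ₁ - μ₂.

Difference = 5.4. SE = √(15.0²/86 + 15.0²/96) = 2.227. CI = (1.74, 9.06)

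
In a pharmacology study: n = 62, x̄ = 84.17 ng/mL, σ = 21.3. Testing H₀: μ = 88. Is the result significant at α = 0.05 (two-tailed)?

z = (84.17 - 88)/(21.3/√62) = -1.416. Since |z| ≤ 1.96, not significant at α = 0.05.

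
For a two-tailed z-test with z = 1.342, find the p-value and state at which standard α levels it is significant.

p = 2·P(Z > |1.342|) = 2·(1 - Φ(1.342)) ≈ 0.1796. Not significant at any standard level.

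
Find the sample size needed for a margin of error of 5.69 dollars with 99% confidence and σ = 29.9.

n = (z*σ/E)² = (2.576×29.9/5.69)² = 183.2 → n = 184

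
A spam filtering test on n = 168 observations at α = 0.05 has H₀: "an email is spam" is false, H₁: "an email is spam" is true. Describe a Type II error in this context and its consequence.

Type II error: failing to reject H₀ when it is false — concluding that an email is spam is not supported when in fact it is. Consequence: a spam email lands in the inbox.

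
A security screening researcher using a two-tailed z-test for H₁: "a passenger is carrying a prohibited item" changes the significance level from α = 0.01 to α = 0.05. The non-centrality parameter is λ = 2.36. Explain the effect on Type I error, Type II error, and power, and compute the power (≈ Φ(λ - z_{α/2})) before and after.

Increasing α from 0.01 to 0.05:
• Type I error rate increases (α is the Type I rate by definition).
• Critical value moves from z_{α/2} = 2.576 to 1.96, so power = Φ(λ - z_{α/2}) goes from Φ(2.36 - 2.576) = 0.414 to Φ(2.36 - 1.96) = 0.655.
• Type II error rate β = 1 - power therefore decreases (0.586 → 0.345).
Appropriate when false negatives are costly — here, letting a prohibited item through — security breach.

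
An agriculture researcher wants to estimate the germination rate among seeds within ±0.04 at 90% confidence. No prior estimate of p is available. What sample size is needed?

Conservative approach: use p = 0.5 (maximizes p(1-p) = 0.25). n = z²(0.25)/E² = 1.645²×0.25/0.04² = 422.8 → n = 423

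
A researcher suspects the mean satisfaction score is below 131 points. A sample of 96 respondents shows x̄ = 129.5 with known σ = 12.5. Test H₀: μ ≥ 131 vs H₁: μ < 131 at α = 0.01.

z = -1.176. Critical value: -2.33. Fail to reject H₀.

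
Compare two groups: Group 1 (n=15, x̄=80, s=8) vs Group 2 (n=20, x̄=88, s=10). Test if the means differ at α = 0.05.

Pooled sp = 9.2. t = -2.545, df = 33. Critical t = ±2.035. Reject H₀.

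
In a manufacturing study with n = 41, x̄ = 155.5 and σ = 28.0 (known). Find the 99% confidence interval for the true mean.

CI = x̄ ± z*(σ/√n) = 155.5 ± 2.576(28.0/√41) = 155.5 ± 11.26 = (144.24, 166.76)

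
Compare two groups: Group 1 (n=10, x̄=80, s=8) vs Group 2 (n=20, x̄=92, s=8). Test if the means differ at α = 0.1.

Pooled sp = 8.0. t = -3.873, df = 28. Critical t = ±1.701. Reject H₀.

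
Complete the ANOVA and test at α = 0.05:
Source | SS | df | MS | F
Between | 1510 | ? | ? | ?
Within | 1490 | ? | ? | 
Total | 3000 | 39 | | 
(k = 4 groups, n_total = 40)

df_between = 3, df_within = 36. MS_between = 503.33, MS_within = 41.39. F = 12.161, F_crit ≈ 2.866. Reject H₀.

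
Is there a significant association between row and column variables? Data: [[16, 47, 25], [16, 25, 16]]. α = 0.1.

χ² = 2.169. df = 2, critical = 4.605. Fail to reject H₀. No evidence of dependence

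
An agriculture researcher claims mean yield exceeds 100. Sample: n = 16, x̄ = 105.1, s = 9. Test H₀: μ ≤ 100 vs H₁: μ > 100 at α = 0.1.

t = (105.1 - 100)/(9/√16) = 2.267, df = 15. Critical t = 1.341. Reject H₀.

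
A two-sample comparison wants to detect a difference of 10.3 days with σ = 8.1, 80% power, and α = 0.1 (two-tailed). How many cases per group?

n per group = 2(z_α/2 + z_β)²σ²/d² = 2×(1.645 + 0.84)²×8.1²/10.3² = 7.6 → n = 8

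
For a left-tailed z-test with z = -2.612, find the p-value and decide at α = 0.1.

p = P(Z < -2.612) = Φ(-2.612) ≈ 0.0045. Since p < 0.1, reject H₀ (significant) at α = 0.1.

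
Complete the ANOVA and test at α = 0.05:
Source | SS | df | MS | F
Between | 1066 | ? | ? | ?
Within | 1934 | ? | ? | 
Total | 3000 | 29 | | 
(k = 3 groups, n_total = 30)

df_between = 2, df_within = 27. MS_between = 533.0, MS_within = 71.63. F = 7.441, F_crit ≈ 3.354. Reject H₀.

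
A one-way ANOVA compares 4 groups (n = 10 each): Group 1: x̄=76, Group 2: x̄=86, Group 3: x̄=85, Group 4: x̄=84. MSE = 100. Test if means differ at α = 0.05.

Grand mean = 82.75. SS_between = 627.5, MS_between = 209.17. F = 2.092, F_crit ≈ 2.866. Fail to reject H₀.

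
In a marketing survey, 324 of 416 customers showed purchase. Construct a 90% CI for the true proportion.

p̂ = 0.779. CI = p̂ ± z*√(p̂(1-p̂)/n) = (0.745, 0.812)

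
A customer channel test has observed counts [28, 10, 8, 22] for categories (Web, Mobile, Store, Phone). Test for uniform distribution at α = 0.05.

Expected = 17 each. χ² = Σ(O-E)²/E = 16.235. df = 3, critical value = 7.815. Reject H₀.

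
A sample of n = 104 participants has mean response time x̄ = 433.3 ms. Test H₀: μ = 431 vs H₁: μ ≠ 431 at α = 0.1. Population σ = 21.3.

z = (x̄ - μ₀)/(σ/√n) = (433.3 - 431)/(21.3/√104) = 1.101. Critical value: ±1.645. Since |1.101| ≤ 1.645, Fail to reject H₀.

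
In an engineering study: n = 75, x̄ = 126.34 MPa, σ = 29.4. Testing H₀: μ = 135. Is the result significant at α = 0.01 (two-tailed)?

z = (126.34 - 135)/(29.4/√75) = -2.551. Since |z| ≤ 2.576, not significant at α = 0.01.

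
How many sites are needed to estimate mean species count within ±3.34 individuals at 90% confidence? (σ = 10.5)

n = (z*σ/E)² = (1.645×10.5/3.34)² = 26.7 → n = 27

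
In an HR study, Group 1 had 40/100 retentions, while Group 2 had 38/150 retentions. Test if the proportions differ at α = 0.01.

p̂₁ = 0.4, p̂₂ = 0.253, pooled p̂ = 0.312. z = 2.452. Critical: ±2.576. Fail to reject H₀.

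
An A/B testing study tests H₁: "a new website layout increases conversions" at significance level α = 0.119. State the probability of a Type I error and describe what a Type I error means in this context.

P(Type I error) = α = 0.119. A Type I error is rejecting H₀ when H₀ is actually true (false positive) — here, concluding that a new website layout increases conversions when in fact this is not the case. Consequence: rolling out a layout that doesn't actually help — wasted engineering effort.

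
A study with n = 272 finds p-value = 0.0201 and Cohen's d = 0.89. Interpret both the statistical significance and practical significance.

Statistically significant (p = 0.0201 < 0.05). Cohen's d = 0.89 indicates a large effect size. Both statistical and practical significance should be considered.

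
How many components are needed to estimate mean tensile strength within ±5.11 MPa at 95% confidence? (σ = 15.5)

n = (z*σ/E)² = (1.96×15.5/5.11)² = 35.3 → n = 36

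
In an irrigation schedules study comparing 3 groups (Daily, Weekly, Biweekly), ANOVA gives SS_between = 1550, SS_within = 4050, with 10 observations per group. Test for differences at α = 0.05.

df_between = 2, df_within = 27. F = MS_between/MS_within = 775.0/150.0 = 5.167. F_crit ≈ 3.354. Reject H₀. At least one mean differs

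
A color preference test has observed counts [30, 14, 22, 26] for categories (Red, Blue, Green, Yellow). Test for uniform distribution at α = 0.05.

Expected = 23 each. χ² = Σ(O-E)²/E = 6.087. df = 3, critical value = 7.815. Fail to reject H₀.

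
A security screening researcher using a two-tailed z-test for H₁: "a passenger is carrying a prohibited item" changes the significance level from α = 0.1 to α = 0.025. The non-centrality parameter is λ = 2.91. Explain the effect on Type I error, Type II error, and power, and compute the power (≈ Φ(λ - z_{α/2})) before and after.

Decreasing α from 0.1 to 0.025:
• Type I error rate decreases (α is the Type I rate by definition).
• Critical value moves from z_{α/2} = 1.645 to 2.241, so power = Φ(λ - z_{α/2}) goes from Φ(2.91 - 1.645) = 0.897 to Φ(2.91 - 2.241) = 0.748.
• Type II error rate β = 1 - power therefore increases (0.103 → 0.252).
Appropriate when false positives are costly — here, detaining an innocent passenger — delay and inconvenience.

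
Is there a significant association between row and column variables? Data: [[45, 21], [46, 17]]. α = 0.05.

χ² = 0.362. df = 1, critical = 3.841. Fail to reject H₀. No evidence of dependence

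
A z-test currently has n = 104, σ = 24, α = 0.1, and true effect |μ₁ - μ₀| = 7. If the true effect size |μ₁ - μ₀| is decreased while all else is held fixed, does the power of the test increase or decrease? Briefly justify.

Power decreases: a smaller true effect decreases the non-centrality λ = |μ₁ - μ₀|/(σ/√n).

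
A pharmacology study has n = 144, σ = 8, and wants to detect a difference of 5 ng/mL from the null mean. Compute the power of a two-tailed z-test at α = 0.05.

SE = σ/√n = 8/√144 = 0.667. Non-centrality λ = d/SE = 5/0.667 = 7.5. Power ≈ Φ(λ - z_{α/2}) = Φ(7.5 - 1.96) = Φ(5.54) = 1.0.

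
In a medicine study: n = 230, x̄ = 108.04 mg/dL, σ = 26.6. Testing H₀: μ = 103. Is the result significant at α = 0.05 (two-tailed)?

z = (108.04 - 103)/(26.6/√230) = 2.874. Since |z| > 1.96, significant at α = 0.05.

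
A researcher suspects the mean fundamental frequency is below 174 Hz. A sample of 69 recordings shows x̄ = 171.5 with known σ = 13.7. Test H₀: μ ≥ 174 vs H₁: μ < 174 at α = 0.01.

z = -1.516. Critical value: -2.33. Fail to reject H₀.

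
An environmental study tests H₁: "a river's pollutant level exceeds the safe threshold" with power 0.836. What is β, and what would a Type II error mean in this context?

β = 1 - power = 1 - 0.836 = 0.164. A Type II error is failing to reject H₀ when H₀ is false (false negative) — here, failing to conclude that a river's pollutant level exceeds the safe threshold when in fact it is true. Consequence: allowing unsafe pollution to continue.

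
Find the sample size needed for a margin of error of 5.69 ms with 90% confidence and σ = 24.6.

n = (z*σ/E)² = (1.645×24.6/5.69)² = 50.6 → n = 51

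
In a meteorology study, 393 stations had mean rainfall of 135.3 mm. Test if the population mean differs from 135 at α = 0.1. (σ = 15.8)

z = (x̄ - μ₀)/(σ/√n) = (135.3 - 135)/(15.8/√393) = 0.376. Critical value: ±1.645. Since |0.376| ≤ 1.645, Fail to reject H₀.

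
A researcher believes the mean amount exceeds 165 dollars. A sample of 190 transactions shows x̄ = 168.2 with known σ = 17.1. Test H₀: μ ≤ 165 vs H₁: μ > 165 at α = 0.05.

z = 2.579. Critical value: 1.645. Reject H₀.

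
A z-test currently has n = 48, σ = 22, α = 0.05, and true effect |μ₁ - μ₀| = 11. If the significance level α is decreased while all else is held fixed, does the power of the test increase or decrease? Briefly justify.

Power decreases: a smaller α raises the critical value, so less of the H₁ sampling distribution falls in the rejection region.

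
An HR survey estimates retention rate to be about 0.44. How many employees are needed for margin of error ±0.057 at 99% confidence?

n = z²p(1-p)/E² = 2.576²×0.44×0.56/0.057² = 503.2 → n = 504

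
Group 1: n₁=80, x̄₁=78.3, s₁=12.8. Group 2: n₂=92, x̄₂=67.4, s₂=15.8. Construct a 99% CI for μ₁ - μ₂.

Difference = 10.9. SE = √(12.8²/80 + 15.8²/92) = 2.182. CI = (5.28, 16.52)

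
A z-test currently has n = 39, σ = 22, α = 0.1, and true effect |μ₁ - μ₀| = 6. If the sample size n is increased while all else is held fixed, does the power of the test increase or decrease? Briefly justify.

Power increases: a larger n shrinks the standard error σ/√n, moving the sampling distribution under H₁ further from the critical value.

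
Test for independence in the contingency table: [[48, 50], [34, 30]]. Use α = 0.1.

χ² = 0.266. df = 1, critical = 2.706. Fail to reject H₀. No evidence of dependence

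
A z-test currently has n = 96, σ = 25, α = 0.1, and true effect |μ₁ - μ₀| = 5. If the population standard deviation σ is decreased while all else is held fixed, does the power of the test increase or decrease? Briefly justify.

Power increases: a smaller σ shrinks the standard error σ/√n, moving the sampling distribution under H₁ further from the critical value.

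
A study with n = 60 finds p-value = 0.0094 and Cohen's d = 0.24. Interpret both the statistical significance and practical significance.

Statistically significant (p = 0.0094 < 0.05). Cohen's d = 0.24 indicates a small effect size. Both statistical and practical significance should be considered.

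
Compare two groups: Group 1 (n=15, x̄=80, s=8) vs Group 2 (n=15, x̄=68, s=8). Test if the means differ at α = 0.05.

Pooled sp = 8.0. t = 4.108, df = 28. Critical t = ±2.048. Reject H₀.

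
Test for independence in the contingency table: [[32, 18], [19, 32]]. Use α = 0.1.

χ² = 7.225. df = 1, critical = 2.706. Reject H₀. Variables are dependent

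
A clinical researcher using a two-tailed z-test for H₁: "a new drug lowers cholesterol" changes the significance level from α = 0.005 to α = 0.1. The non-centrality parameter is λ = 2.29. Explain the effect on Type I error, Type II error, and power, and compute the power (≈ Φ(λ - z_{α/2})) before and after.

Increasing α from 0.005 to 0.1:
• Type I error rate increases (α is the Type I rate by definition).
• Critical value moves from z_{α/2} = 2.807 to 1.645, so power = Φ(λ - z_{α/2}) goes from Φ(2.29 - 2.807) = 0.303 to Φ(2.29 - 1.645) = 0.741.
• Type II error rate β = 1 - power therefore decreases (0.697 → 0.259).
Appropriate when false negatives are costly — here, shelving an effective drug — patients miss out on a treatment that would have helped.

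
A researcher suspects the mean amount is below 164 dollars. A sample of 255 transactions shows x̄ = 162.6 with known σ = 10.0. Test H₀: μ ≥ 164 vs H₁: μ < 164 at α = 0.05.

z = -2.236. Critical value: -1.645. Reject H₀.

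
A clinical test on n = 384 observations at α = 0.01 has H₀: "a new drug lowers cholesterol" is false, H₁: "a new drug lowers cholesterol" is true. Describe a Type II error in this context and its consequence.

Type II error: failing to reject H₀ when it is false — concluding that a new drug lowers cholesterol is not supported when in fact it is. Consequence: shelving an effective drug — patients miss out on a treatment that would have helped.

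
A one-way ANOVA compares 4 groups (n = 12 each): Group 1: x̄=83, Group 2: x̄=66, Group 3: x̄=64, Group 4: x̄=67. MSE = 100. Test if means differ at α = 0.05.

Grand mean = 70.0. SS_between = 2760.0, MS_between = 920.0. F = 9.2, F_crit ≈ 2.816. Reject H₀.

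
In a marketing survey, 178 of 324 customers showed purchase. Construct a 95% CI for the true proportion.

p̂ = 0.549. CI = p̂ ± z*√(p̂(1-p̂)/n) = (0.495, 0.604)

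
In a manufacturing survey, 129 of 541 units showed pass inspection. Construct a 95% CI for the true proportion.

p̂ = 0.238. CI = p̂ ± z*√(p̂(1-p̂)/n) = (0.203, 0.274)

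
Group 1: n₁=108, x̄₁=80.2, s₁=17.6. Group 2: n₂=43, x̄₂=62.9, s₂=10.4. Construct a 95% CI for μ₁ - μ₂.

Difference = 17.3. SE = √(17.6²/108 + 10.4²/43) = 2.32. CI = (12.75, 21.85)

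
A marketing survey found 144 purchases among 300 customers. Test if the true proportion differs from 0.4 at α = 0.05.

p̂ = 0.48, p₀ = 0.4. z = (p̂ - p₀)/√(p₀(1-p₀)/n) = 2.828. Critical: ±1.96. Reject H₀.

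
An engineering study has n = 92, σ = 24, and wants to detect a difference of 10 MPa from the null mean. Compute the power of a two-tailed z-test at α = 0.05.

SE = σ/√n = 24/√92 = 2.502. Non-centrality λ = d/SE = 10/2.502 = 3.997. Power ≈ Φ(λ - z_{α/2}) = Φ(3.997 - 1.96) = Φ(2.037) = 0.979.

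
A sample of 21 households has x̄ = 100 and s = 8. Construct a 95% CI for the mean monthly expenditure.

CI = x̄ ± t*(s/√n) = 100 ± 2.086(8/√21) = (96.36, 103.64)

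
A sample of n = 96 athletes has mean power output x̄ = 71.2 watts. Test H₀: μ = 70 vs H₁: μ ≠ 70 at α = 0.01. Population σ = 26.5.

z = (x̄ - μ₀)/(σ/√n) = (71.2 - 70)/(26.5/√96) = 0.444. Critical value: ±2.576. Since |0.444| ≤ 2.576, Fail to reject H₀.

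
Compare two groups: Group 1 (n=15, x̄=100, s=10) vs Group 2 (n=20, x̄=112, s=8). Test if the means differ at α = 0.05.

Pooled sp = 8.9. t = -3.946, df = 33. Critical t = ±2.035. Reject H₀.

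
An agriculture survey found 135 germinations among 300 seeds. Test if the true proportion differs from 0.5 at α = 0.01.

p̂ = 0.45, p₀ = 0.5. z = (p̂ - p₀)/√(p₀(1-p₀)/n) = -1.732. Critical: ±2.576. Fail to reject H₀.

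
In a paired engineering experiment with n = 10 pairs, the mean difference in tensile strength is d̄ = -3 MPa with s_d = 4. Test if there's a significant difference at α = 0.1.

t = d̄/(s_d/√n) = -3/(4/√10) = -2.372. df = 9, critical t = ±1.833. Reject H₀.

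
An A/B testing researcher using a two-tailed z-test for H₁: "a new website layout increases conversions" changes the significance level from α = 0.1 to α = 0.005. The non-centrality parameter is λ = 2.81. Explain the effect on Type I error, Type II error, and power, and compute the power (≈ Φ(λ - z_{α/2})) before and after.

Decreasing α from 0.1 to 0.005:
• Type I error rate decreases (α is the Type I rate by definition).
• Critical value moves from z_{α/2} = 1.645 to 2.807, so power = Φ(λ - z_{α/2}) goes from Φ(2.81 - 1.645) = 0.878 to Φ(2.81 - 2.807) = 0.501.
• Type II error rate β = 1 - power therefore increases (0.122 → 0.499).
Appropriate when false positives are costly — here, rolling out a layout that doesn't actually help — wasted engineering effort.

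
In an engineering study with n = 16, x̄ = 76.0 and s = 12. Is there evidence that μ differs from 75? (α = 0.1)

t = (x̄ - μ₀)/(s/√n) = (76.0 - 75)/(12/√16) = 0.333. df = 15, critical t = ±1.753. Fail to reject H₀.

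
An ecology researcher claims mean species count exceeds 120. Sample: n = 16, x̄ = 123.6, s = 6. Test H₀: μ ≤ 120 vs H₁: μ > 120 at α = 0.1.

t = (123.6 - 120)/(6/√16) = 2.4, df = 15. Critical t = 1.341. Reject H₀.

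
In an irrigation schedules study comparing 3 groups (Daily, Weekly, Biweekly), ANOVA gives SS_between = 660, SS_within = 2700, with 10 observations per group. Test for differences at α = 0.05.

df_between = 2, df_within = 27. F = MS_between/MS_within = 330.0/100.0 = 3.3. F_crit ≈ 3.354. Fail to reject H₀.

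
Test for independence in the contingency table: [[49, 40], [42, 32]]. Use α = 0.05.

χ² = 0.047. df = 1, critical = 3.841. Fail to reject H₀. No evidence of dependence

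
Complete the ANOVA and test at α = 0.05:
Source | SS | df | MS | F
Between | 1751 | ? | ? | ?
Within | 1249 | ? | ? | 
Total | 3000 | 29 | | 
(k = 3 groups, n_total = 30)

df_between = 2, df_within = 27. MS_between = 875.5, MS_within = 46.26. F = 18.926, F_crit ≈ 3.354. Reject H₀.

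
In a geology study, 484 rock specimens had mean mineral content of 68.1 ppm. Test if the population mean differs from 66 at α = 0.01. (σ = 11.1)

z = (x̄ - μ₀)/(σ/√n) = (68.1 - 66)/(11.1/√484) = 4.162. Critical value: ±2.576. Since |4.162| > 2.576, Reject H₀.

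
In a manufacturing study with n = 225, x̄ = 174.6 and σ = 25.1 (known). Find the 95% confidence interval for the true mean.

CI = x̄ ± z*(σ/√n) = 174.6 ± 1.96(25.1/√225) = 174.6 ± 3.28 = (171.32, 177.88)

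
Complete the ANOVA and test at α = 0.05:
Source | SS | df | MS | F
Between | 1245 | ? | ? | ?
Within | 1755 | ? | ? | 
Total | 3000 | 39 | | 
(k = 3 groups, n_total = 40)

df_between = 2, df_within = 37. MS_between = 622.5, MS_within = 47.43. F = 13.124, F_crit ≈ 3.252. Reject H₀.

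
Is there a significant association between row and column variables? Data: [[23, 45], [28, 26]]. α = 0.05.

χ² = 4.021. df = 1, critical = 3.841. Reject H₀. Variables are dependent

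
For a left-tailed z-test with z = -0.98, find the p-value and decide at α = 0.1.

p = P(Z < -0.98) = Φ(-0.98) ≈ 0.1635. Since p ≥ 0.1, fail to reject H₀ (not significant) at α = 0.1.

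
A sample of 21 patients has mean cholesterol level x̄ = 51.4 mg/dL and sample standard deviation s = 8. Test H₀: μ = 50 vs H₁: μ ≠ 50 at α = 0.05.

t = (x̄ - μ₀)/(s/√n) = (51.4 - 50)/(8/√21) = 0.802. df = 20, critical t = ±2.086. Fail to reject H₀.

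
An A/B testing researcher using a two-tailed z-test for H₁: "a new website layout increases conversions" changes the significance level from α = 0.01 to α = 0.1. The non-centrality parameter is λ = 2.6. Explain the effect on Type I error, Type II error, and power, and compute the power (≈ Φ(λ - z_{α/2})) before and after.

Increasing α from 0.01 to 0.1:
• Type I error rate increases (α is the Type I rate by definition).
• Critical value moves from z_{α/2} = 2.576 to 1.645, so power = Φ(λ - z_{α/2}) goes from Φ(2.6 - 2.576) = 0.51 to Φ(2.6 - 1.645) = 0.83.
• Type II error rate β = 1 - power therefore decreases (0.49 → 0.17).
Appropriate when false negatives are costly — here, discarding a layout that would have improved conversions — lost revenue.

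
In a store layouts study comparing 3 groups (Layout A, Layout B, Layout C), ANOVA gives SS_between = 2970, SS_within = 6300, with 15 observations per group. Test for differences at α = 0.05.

df_between = 2, df_within = 42. F = MS_between/MS_within = 1485.0/150.0 = 9.9. F_crit ≈ 3.22. Reject H₀. At least one mean differs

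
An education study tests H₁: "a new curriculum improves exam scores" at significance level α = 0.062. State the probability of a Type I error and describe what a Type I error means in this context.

P(Type I error) = α = 0.062. A Type I error is rejecting H₀ when H₀ is actually true (false positive) — here, concluding that a new curriculum improves exam scores when in fact this is not the case. Consequence: adopting a curriculum that gives no real benefit — disruption for nothing.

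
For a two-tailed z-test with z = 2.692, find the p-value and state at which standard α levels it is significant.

p = 2·P(Z > |2.692|) = 2·(1 - Φ(2.692)) ≈ 0.0071. Significant at α = 0.1; Significant at α = 0.05; Significant at α = 0.01.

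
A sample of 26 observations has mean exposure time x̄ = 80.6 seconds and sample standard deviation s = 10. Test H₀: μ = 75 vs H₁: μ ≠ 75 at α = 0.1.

t = (x̄ - μ₀)/(s/√n) = (80.6 - 75)/(10/√26) = 2.855. df = 25, critical t = ±1.708. Reject H₀.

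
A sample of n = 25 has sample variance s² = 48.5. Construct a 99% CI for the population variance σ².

df = 24. χ²_{0.005} = 45.559, χ²_{0.995} = 9.886. CI for σ² = ((n-1)s²/χ²_{α/2}, (n-1)s²/χ²_{1-α/2}) = (24·48.5/45.559, 24·48.5/9.886) = (25.55, 117.74)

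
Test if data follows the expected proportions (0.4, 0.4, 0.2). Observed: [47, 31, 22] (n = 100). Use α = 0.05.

Expected: [40.0, 40.0, 20.0]. χ² = 3.45. df = 2, critical = 5.991. Fail to reject H₀.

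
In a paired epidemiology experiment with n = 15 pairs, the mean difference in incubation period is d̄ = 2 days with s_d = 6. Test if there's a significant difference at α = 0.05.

t = d̄/(s_d/√n) = 2/(6/√15) = 1.291. df = 14, critical t = ±2.145. Fail to reject H₀.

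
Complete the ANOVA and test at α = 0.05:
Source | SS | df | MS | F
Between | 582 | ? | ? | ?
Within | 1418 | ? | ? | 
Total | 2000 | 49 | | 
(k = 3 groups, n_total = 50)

df_between = 2, df_within = 47. MS_between = 291.0, MS_within = 30.17. F = 9.645, F_crit ≈ 3.195. Reject H₀.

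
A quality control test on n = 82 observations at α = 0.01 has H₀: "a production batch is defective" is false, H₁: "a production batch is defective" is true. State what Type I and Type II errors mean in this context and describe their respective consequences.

Type I (false positive): concluding that a production batch is defective when it is not — scrapping a good batch — wasted material and cost for no reason. Type II (false negative): failing to conclude that a production batch is defective when it is — shipping a defective batch — faulty products reach customers. Which is costlier depends on domain priorities and is a judgement call rather than a statistical fact.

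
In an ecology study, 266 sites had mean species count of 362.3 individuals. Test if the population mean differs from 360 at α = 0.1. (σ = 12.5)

z = (x̄ - μ₀)/(σ/√n) = (362.3 - 360)/(12.5/√266) = 3.001. Critical value: ±1.645. Since |3.001| > 1.645, Reject H₀.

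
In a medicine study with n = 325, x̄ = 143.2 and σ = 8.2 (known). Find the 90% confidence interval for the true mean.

CI = x̄ ± z*(σ/√n) = 143.2 ± 1.645(8.2/√325) = 143.2 ± 0.75 = (142.45, 143.95)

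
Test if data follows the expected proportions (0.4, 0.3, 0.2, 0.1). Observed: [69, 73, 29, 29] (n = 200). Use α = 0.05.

Expected: [80.0, 60.0, 40.0, 20.0]. χ² = 11.404. df = 3, critical = 7.815. Reject H₀.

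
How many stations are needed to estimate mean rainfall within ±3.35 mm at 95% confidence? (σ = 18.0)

n = (z*σ/E)² = (1.96×18.0/3.35)² = 110.9 → n = 111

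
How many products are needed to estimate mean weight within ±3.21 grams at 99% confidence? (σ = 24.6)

n = (z*σ/E)² = (2.576×24.6/3.21)² = 389.7 → n = 390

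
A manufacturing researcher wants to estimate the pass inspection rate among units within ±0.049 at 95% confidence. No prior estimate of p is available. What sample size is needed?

Conservative approach: use p = 0.5 (maximizes p(1-p) = 0.25). n = z²(0.25)/E² = 1.96²×0.25/0.049² = 400.0 → n = 400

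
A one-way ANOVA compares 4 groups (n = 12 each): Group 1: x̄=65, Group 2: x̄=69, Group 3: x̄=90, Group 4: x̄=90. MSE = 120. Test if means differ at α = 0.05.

Grand mean = 78.5. SS_between = 6444.0, MS_between = 2148.0. F = 17.9, F_crit ≈ 2.816. Reject H₀.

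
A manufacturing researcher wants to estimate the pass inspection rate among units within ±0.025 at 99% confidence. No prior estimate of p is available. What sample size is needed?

Conservative approach: use p = 0.5 (maximizes p(1-p) = 0.25). n = z²(0.25)/E² = 2.576²×0.25/0.025² = 2654.3 → n = 2655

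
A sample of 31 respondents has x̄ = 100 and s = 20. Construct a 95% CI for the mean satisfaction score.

CI = x̄ ± t*(s/√n) = 100 ± 2.042(20/√31) = (92.66, 107.34)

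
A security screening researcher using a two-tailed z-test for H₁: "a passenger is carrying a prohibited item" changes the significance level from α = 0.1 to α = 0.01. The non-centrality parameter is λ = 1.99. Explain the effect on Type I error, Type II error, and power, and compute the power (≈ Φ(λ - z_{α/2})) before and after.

Decreasing α from 0.1 to 0.01:
• Type I error rate decreases (α is the Type I rate by definition).
• Critical value moves from z_{α/2} = 1.645 to 2.576, so power = Φ(λ - z_{α/2}) goes from Φ(1.99 - 1.645) = 0.635 to Φ(1.99 - 2.576) = 0.279.
• Type II error rate β = 1 - power therefore increases (0.365 → 0.721).
Appropriate when false positives are costly — here, detaining an innocent passenger — delay and inconvenience.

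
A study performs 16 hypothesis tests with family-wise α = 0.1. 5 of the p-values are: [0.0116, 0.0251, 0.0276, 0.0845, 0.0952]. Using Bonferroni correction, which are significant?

Bonferroni α = 0.1/16 = 0.00625. None of the given p-values are significant.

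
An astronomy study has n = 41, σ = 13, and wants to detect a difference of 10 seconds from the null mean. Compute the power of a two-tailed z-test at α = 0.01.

SE = σ/√n = 13/√41 = 2.03. Non-centrality λ = d/SE = 10/2.03 = 4.925. Power ≈ Φ(λ - z_{α/2}) = Φ(4.925 - 2.576) = Φ(2.349) = 0.991.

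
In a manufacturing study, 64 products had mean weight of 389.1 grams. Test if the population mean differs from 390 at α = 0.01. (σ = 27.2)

z = (x̄ - μ₀)/(σ/√n) = (389.1 - 390)/(27.2/√64) = -0.265. Critical value: ±2.576. Since |-0.265| ≤ 2.576, Fail to reject H₀.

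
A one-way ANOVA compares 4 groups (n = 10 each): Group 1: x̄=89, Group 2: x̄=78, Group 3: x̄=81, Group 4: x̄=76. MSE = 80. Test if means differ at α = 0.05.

Grand mean = 81.0. SS_between = 980.0, MS_between = 326.67. F = 4.083, F_crit ≈ 2.866. Reject H₀.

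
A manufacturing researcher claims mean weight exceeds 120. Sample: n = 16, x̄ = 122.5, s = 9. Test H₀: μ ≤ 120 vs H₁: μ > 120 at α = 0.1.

t = (122.5 - 120)/(9/√16) = 1.111, df = 15. Critical t = 1.341. Fail to reject H₀.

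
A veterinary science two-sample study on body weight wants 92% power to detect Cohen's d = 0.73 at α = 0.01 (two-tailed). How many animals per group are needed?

z_{α/2} = 2.576, z_β = Φ⁻¹(0.92) = 1.405. For medium effect (d = 0.73): n per group = 2(z_{α/2} + z_β)²/d² = 2(2.576 + 1.405)²/0.73² = 59.5 → 60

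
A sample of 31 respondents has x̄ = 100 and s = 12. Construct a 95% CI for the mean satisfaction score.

CI = x̄ ± t*(s/√n) = 100 ± 2.042(12/√31) = (95.6, 104.4)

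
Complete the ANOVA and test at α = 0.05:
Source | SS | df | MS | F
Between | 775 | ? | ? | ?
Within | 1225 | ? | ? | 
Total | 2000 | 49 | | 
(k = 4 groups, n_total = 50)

df_between = 3, df_within = 46. MS_between = 258.33, MS_within = 26.63. F = 9.701, F_crit ≈ 2.807. Reject H₀.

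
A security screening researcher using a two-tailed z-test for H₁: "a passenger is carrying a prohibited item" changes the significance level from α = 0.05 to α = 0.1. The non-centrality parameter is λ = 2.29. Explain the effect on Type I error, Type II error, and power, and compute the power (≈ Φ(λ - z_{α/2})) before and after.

Increasing α from 0.05 to 0.1:
• Type I error rate increases (α is the Type I rate by definition).
• Critical value moves from z_{α/2} = 1.96 to 1.645, so power = Φ(λ - z_{α/2}) goes from Φ(2.29 - 1.96) = 0.629 to Φ(2.29 - 1.645) = 0.741.
• Type II error rate β = 1 - power therefore decreases (0.371 → 0.259).
Appropriate when false negatives are costly — here, letting a prohibited item through — security breach.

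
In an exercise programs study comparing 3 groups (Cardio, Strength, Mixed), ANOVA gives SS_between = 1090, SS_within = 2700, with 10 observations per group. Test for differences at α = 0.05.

df_between = 2, df_within = 27. F = MS_between/MS_within = 545.0/100.0 = 5.45. F_crit ≈ 3.354. Reject H₀. At least one mean differs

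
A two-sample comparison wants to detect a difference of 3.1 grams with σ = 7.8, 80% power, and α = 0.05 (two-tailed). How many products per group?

n per group = 2(z_α/2 + z_β)²σ²/d² = 2×(1.96 + 0.84)²×7.8²/3.1² = 99.3 → n = 100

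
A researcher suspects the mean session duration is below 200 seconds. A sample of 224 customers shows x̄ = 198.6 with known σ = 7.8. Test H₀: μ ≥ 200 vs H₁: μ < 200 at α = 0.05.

z = -2.686. Critical value: -1.645. Reject H₀.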